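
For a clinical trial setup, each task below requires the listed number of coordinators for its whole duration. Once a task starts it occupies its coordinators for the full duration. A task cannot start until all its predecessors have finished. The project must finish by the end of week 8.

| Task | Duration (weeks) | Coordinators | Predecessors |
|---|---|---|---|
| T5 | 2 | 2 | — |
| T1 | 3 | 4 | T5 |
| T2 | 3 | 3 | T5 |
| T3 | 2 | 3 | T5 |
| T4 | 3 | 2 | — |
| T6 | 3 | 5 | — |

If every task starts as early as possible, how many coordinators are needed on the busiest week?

Early-start schedule: T5@1, T1@3, T2@3, T3@3, T4@1, T6@1.
Load per week: week 1: 9, week 2: 9, week 3: 17, week 4: 10, week 5: 7, week 6: 0, week 7: 0, week 8: 0.
Peak is 17.

17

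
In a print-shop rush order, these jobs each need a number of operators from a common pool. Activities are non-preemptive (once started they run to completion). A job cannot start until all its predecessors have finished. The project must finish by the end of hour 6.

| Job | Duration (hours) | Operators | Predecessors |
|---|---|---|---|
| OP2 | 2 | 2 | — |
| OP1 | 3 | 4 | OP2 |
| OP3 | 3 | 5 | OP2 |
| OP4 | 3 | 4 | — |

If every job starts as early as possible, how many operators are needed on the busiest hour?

Early-start schedule: OP2@1, OP1@3, OP3@3, OP4@1.
Load per hour: hour 1: 6, hour 2: 6, hour 3: 13, hour 4: 9, hour 5: 9, hour 6: 0.
Peak is 13.

13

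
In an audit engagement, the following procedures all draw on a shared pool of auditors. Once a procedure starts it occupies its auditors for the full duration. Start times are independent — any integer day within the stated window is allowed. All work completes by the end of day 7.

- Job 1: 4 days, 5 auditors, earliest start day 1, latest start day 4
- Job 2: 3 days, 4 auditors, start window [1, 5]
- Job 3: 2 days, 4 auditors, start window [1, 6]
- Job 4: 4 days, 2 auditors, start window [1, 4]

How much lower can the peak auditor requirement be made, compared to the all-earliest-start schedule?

7

Early-start peak: d1:15  d2:15  d3:11  d4:7  d5:0  d6:0  d7:0 ⇒ 15.
Leveled (Job 1@1, Job 2@5, Job 3@5, Job 4@1): d1:7  d2:7  d3:7  d4:7  d5:8  d6:8  d7:4 ⇒ 8.
Reduction 15 − 8 = 7.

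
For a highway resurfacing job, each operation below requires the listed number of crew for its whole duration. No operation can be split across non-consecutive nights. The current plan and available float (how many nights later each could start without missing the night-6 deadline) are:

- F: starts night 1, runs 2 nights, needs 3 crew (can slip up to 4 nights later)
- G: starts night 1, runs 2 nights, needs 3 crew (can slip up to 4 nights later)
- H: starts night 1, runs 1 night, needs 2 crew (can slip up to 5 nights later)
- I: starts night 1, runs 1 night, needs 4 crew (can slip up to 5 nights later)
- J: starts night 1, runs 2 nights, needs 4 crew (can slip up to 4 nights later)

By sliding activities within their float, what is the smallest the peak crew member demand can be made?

6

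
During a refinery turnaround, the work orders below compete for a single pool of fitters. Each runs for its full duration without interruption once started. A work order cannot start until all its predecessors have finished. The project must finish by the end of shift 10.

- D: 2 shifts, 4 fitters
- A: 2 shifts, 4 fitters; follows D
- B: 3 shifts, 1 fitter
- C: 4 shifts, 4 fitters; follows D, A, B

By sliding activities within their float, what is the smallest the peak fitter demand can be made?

Schedule D@1, A@3, B@1, C@5: s1:5  s2:5  s3:5  s4:4  s5:4  s6:4  s7:4  s8:4  s9:0  s10:0 — peak 5.

5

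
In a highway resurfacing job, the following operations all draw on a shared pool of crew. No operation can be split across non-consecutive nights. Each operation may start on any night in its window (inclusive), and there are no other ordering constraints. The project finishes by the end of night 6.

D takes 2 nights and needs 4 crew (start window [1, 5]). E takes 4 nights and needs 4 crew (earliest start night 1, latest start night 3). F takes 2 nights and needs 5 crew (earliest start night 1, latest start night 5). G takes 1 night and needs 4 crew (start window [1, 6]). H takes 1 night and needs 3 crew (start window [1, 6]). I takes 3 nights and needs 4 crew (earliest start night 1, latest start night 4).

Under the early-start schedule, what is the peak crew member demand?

24

Early-start schedule: D@1, E@1, F@1, G@1, H@1, I@1.
Load per night: night 1: 24, night 2: 17, night 3: 8, night 4: 4, night 5: 0, night 6: 0.
Peak is 24.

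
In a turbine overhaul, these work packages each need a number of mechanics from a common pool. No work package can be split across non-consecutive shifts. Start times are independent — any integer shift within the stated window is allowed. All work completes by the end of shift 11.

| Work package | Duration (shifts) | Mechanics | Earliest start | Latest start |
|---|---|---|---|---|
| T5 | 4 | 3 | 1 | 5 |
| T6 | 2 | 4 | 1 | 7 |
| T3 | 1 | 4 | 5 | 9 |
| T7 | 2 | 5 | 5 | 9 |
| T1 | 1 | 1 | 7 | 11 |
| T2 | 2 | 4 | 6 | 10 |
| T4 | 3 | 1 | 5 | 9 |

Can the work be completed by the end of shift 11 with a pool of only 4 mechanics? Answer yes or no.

Total mechanic-shifts = 46; over 11 shifts the average is 46/11 > 4, so some shift must exceed 4.

no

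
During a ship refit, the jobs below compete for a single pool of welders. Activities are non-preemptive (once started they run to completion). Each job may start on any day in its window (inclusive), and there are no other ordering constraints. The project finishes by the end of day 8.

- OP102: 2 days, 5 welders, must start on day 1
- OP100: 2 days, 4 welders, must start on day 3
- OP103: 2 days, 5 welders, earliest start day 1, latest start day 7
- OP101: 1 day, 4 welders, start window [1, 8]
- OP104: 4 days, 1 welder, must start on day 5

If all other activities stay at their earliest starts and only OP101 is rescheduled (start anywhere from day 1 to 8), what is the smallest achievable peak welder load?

10

OP101@1: d1:14  d2:10  d3:4  d4:4  d5:1  d6:1  d7:1  d8:1 → peak 14
OP101@2: d1:10  d2:14  d3:4  d4:4  d5:1  d6:1  d7:1  d8:1 → peak 14
OP101@3: d1:10  d2:10  d3:8  d4:4  d5:1  d6:1  d7:1  d8:1 → peak 10
OP101@4: d1:10  d2:10  d3:4  d4:8  d5:1  d6:1  d7:1  d8:1 → peak 10
OP101@5: d1:10  d2:10  d3:4  d4:4  d5:5  d6:1  d7:1  d8:1 → peak 10
OP101@6: d1:10  d2:10  d3:4  d4:4  d5:1  d6:5  d7:1  d8:1 → peak 10
OP101@7: d1:10  d2:10  d3:4  d4:4  d5:1  d6:1  d7:5  d8:1 → peak 10
OP101@8: d1:10  d2:10  d3:4  d4:4  d5:1  d6:1  d7:1  d8:5 → peak 10
Best is OP101@3, peak 10.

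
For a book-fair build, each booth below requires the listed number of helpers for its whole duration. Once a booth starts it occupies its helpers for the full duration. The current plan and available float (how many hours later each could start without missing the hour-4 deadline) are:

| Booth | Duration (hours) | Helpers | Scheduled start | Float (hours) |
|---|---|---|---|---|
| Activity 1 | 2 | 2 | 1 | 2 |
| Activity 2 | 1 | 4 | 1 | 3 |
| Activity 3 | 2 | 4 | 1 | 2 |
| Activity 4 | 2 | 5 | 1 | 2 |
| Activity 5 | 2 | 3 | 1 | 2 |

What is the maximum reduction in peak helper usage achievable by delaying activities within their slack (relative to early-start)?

Early-start peak: h1:18  h2:14  h3:0  h4:0 ⇒ 18.
Leveled (Activity 1@1, Activity 2@1, Activity 3@2, Activity 4@3, Activity 5@1): h1:9  h2:9  h3:9  h4:5 ⇒ 9.
Reduction 18 − 9 = 9.

9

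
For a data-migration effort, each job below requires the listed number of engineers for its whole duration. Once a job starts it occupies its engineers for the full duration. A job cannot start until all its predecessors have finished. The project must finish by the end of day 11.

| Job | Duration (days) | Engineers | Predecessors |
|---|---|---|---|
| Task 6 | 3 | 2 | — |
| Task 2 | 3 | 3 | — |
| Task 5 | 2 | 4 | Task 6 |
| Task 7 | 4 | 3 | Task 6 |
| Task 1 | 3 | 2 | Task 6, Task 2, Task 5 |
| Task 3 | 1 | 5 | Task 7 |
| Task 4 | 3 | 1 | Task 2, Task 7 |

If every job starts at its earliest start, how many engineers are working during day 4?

7

At early start, day 4 has: Task 5, Task 7.
Demand: 4 + 3 = 7.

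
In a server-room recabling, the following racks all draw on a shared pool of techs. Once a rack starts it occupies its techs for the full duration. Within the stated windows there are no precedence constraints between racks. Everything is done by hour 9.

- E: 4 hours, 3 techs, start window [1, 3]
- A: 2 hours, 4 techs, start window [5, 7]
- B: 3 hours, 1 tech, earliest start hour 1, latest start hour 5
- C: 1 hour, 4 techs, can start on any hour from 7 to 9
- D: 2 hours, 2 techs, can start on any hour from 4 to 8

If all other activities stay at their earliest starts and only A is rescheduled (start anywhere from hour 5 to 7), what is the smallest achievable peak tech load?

6

A@5: h1:4  h2:4  h3:4  h4:5  h5:6  h6:4  h7:4  h8:0  h9:0 → peak 6
A@6: h1:4  h2:4  h3:4  h4:5  h5:2  h6:4  h7:8  h8:0  h9:0 → peak 8
A@7: h1:4  h2:4  h3:4  h4:5  h5:2  h6:0  h7:8  h8:4  h9:0 → peak 8
Best is A@5, peak 6.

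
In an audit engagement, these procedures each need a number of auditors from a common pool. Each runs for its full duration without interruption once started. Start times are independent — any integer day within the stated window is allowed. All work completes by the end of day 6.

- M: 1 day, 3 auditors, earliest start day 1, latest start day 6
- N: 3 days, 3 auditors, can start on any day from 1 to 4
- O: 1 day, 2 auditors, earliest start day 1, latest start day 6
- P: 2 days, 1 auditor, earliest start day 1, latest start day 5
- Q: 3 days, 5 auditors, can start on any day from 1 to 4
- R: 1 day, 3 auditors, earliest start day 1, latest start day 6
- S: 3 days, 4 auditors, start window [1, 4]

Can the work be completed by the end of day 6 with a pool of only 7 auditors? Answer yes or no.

Total auditor-days = 46; over 6 days the average is 46/6 > 7, so some day must exceed 7.

no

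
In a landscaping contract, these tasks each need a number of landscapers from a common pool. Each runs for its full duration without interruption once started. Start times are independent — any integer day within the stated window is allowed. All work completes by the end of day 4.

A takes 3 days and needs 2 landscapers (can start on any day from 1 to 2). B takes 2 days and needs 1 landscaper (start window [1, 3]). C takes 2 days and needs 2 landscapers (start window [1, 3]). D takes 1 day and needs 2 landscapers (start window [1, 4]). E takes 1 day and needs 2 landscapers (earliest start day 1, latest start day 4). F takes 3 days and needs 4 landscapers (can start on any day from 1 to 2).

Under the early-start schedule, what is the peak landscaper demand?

Early-start schedule: A@1, B@1, C@1, D@1, E@1, F@1.
Load per day: day 1: 13, day 2: 9, day 3: 6, day 4: 0.
Peak is 13.

13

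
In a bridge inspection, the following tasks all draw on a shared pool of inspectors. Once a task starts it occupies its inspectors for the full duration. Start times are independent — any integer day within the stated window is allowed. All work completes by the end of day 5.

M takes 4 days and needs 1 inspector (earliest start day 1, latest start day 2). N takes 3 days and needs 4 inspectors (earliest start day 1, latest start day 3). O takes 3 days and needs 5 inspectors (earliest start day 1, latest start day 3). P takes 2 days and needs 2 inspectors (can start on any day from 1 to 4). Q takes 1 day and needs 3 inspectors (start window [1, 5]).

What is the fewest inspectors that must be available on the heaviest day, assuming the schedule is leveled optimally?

10

Early-start (M@1, N@1, O@1, P@1, Q@1) gives peak 15: d1:15  d2:12  d3:10  d4:1  d5:0.
Shift P→4, Q→4.
Schedule M@1, N@1, O@1, P@4, Q@4: d1:10  d2:10  d3:10  d4:6  d5:2 — peak 10.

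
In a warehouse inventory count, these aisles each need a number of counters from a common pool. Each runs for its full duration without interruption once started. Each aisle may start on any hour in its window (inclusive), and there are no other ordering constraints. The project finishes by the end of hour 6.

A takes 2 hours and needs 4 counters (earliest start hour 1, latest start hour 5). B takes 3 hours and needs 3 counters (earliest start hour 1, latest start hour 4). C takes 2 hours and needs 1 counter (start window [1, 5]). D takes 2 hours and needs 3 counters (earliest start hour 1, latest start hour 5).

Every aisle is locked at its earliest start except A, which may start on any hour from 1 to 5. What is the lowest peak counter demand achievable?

A@1: h1:11  h2:11  h3:3  h4:0  h5:0  h6:0 → peak 11
A@2: h1:7  h2:11  h3:7  h4:0  h5:0  h6:0 → peak 11
A@3: h1:7  h2:7  h3:7  h4:4  h5:0  h6:0 → peak 7
A@4: h1:7  h2:7  h3:3  h4:4  h5:4  h6:0 → peak 7
A@5: h1:7  h2:7  h3:3  h4:0  h5:4  h6:4 → peak 7
Best is A@3, peak 7.

7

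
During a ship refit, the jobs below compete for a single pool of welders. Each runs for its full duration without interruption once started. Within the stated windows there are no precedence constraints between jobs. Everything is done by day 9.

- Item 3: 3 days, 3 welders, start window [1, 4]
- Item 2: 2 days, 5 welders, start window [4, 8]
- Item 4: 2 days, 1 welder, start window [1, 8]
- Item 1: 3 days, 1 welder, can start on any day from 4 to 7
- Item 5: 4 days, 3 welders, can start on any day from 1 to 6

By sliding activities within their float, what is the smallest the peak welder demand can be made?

5

Early-start (Item 3@1, Item 2@4, Item 4@1, Item 1@4, Item 5@1) gives peak 9: d1:7  d2:7  d3:6  d4:9  d5:6  d6:1  d7:0  d8:0  d9:0.
Shift Item 1→6, Item 5→6.
Schedule Item 3@1, Item 2@4, Item 4@1, Item 1@6, Item 5@6: d1:4  d2:4  d3:3  d4:5  d5:5  d6:4  d7:4  d8:4  d9:3 — peak 5.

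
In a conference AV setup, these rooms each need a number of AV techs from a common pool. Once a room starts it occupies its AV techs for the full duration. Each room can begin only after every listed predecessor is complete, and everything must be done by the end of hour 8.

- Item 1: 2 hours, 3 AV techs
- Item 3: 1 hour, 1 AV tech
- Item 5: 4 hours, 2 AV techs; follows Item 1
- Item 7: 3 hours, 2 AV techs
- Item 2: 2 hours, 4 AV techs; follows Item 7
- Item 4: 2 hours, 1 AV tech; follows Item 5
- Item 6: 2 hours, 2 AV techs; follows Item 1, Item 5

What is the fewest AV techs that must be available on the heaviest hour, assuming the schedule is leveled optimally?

6

Schedule Item 1@1, Item 3@1, Item 5@3, Item 7@1, Item 2@4, Item 4@7, Item 6@7: h1:6  h2:5  h3:4  h4:6  h5:6  h6:2  h7:3  h8:3 — peak 6.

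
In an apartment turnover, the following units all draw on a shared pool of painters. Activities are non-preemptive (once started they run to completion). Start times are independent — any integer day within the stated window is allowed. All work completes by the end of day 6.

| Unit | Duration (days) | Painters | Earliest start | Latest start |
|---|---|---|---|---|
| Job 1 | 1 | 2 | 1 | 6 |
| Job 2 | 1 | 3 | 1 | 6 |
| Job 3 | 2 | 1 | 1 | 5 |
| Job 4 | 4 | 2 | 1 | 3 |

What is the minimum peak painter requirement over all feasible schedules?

3

Early-start (Job 1@1, Job 2@1, Job 3@1, Job 4@1) gives peak 8: d1:8  d2:3  d3:2  d4:2  d5:0  d6:0.
Shift Job 2→2, Job 3→3, Job 4→3.
Schedule Job 1@1, Job 2@2, Job 3@3, Job 4@3: d1:2  d2:3  d3:3  d4:3  d5:2  d6:2 — peak 3.
Total painter-days = 15 over 6 days ⇒ peak ≥ ⌈15/6⌉ = 3, so 3 is optimal.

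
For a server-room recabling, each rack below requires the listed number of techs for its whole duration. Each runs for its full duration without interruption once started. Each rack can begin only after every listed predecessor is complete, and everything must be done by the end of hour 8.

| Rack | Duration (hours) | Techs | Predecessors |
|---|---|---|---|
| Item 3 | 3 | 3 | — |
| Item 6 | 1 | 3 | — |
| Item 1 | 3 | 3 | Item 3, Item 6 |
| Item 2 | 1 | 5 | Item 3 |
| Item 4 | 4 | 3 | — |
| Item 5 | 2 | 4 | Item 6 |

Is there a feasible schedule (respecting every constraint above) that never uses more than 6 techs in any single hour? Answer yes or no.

no

The minimum achievable peak is 7; 6 < 7, so no feasible schedule stays within the cap.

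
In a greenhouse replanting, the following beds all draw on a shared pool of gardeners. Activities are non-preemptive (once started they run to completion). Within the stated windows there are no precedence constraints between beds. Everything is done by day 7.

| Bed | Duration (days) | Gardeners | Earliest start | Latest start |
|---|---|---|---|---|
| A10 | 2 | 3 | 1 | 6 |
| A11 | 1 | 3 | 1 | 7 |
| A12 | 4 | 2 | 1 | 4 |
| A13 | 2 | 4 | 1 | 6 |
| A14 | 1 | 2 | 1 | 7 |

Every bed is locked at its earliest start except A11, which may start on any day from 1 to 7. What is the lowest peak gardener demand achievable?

A11@1: d1:14  d2:9  d3:2  d4:2  d5:0  d6:0  d7:0 → peak 14
A11@2: d1:11  d2:12  d3:2  d4:2  d5:0  d6:0  d7:0 → peak 12
A11@3: d1:11  d2:9  d3:5  d4:2  d5:0  d6:0  d7:0 → peak 11
A11@4: d1:11  d2:9  d3:2  d4:5  d5:0  d6:0  d7:0 → peak 11
A11@5: d1:11  d2:9  d3:2  d4:2  d5:3  d6:0  d7:0 → peak 11
A11@6: d1:11  d2:9  d3:2  d4:2  d5:0  d6:3  d7:0 → peak 11
A11@7: d1:11  d2:9  d3:2  d4:2  d5:0  d6:0  d7:3 → peak 11
Best is A11@3, peak 11.

11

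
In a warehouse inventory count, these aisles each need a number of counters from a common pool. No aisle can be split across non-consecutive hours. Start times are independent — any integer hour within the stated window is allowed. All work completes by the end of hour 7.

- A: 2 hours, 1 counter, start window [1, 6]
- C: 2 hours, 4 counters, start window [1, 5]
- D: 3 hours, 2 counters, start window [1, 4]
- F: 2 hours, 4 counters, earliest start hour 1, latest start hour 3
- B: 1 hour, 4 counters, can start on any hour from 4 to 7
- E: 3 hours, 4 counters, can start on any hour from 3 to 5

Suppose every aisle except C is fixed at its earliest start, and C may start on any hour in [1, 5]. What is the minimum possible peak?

8

C@1: h1:11  h2:11  h3:6  h4:8  h5:4  h6:0  h7:0 → peak 11
C@2: h1:7  h2:11  h3:10  h4:8  h5:4  h6:0  h7:0 → peak 11
C@3: h1:7  h2:7  h3:10  h4:12  h5:4  h6:0  h7:0 → peak 12
C@4: h1:7  h2:7  h3:6  h4:12  h5:8  h6:0  h7:0 → peak 12
C@5: h1:7  h2:7  h3:6  h4:8  h5:8  h6:4  h7:0 → peak 8
Best is C@5, peak 8.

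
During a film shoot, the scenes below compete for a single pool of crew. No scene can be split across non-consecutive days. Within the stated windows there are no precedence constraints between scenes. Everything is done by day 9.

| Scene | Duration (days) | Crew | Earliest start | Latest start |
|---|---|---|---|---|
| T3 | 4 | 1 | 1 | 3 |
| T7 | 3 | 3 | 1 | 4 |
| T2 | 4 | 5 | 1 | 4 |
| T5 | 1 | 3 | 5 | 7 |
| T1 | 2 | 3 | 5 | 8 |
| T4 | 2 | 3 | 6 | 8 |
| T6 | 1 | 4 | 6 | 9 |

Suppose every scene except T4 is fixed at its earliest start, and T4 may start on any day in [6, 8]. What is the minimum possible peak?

9

T4@6: d1:9  d2:9  d3:9  d4:6  d5:6  d6:10  d7:3  d8:0  d9:0 → peak 10
T4@7: d1:9  d2:9  d3:9  d4:6  d5:6  d6:7  d7:3  d8:3  d9:0 → peak 9
T4@8: d1:9  d2:9  d3:9  d4:6  d5:6  d6:7  d7:0  d8:3  d9:3 → peak 9
Best is T4@7, peak 9.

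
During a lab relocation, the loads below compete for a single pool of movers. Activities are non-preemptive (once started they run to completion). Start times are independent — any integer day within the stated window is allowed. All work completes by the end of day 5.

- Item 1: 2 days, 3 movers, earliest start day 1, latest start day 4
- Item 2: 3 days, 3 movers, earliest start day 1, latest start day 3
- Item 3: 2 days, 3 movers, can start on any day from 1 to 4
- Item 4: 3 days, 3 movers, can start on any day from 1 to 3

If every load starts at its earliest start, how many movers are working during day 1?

12

At early start, day 1 has: Item 1, Item 2, Item 3, Item 4.
Demand: 3 + 3 + 3 + 3 = 12.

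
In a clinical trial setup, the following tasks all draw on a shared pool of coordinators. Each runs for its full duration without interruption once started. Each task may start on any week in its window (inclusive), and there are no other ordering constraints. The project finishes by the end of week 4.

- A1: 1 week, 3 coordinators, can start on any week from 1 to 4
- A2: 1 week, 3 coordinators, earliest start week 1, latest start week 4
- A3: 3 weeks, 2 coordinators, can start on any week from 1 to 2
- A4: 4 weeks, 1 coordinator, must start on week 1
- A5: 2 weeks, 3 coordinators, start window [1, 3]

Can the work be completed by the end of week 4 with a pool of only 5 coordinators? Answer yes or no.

Total coordinator-weeks = 22; over 4 weeks the average is 22/4 > 5, so some week must exceed 5.

no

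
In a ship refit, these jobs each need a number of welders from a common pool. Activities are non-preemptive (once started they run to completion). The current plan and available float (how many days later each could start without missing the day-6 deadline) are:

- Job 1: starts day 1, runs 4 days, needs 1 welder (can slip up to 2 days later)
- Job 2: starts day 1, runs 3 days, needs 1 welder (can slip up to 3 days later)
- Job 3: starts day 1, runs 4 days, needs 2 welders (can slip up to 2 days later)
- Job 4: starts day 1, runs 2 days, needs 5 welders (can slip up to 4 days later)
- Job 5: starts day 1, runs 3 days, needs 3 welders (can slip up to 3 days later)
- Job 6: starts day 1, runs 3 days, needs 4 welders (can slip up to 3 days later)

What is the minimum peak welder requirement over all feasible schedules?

Early-start (Job 1@1, Job 2@1, Job 3@1, Job 4@1, Job 5@1, Job 6@1) gives peak 16: d1:16  d2:16  d3:11  d4:3  d5:0  d6:0.
Shift Job 4→5, Job 5→4.
Schedule Job 1@1, Job 2@1, Job 3@1, Job 4@5, Job 5@4, Job 6@1: d1:8  d2:8  d3:8  d4:6  d5:8  d6:8 — peak 8.
Total welder-days = 46 over 6 days ⇒ peak ≥ ⌈46/6⌉ = 8, so 8 is optimal.

8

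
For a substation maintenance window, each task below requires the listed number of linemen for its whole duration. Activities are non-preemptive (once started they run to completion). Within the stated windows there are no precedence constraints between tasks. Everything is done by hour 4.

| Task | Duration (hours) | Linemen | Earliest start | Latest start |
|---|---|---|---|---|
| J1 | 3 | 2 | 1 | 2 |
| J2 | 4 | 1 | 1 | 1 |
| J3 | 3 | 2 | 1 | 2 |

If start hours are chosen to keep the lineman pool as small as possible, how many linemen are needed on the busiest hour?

5

Schedule J1@1, J2@1, J3@1: h1:5  h2:5  h3:5  h4:1 — peak 5.
No arrangement of the 4 feasible schedules does better.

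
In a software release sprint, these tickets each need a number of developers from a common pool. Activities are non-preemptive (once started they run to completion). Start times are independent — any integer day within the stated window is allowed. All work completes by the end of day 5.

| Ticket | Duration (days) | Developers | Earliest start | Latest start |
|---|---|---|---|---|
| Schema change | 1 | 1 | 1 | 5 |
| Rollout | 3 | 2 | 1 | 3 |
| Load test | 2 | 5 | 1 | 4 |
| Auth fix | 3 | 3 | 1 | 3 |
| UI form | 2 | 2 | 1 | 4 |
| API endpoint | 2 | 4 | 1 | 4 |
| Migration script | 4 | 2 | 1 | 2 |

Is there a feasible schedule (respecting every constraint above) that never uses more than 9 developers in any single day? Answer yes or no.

Total developer-days = 46; over 5 days the average is 46/5 > 9, so some day must exceed 9.

no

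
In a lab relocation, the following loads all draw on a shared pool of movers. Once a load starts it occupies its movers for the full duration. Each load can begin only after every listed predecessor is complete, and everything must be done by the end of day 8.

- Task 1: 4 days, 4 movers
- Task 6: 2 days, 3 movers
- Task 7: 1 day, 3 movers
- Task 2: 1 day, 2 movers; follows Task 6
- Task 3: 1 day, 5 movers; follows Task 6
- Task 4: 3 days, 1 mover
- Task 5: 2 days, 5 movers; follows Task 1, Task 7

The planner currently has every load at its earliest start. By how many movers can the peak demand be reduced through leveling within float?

Early-start peak: d1:11  d2:8  d3:12  d4:4  d5:5  d6:5  d7:0  d8:0 ⇒ 12.
Leveled (Task 1@1, Task 6@1, Task 7@3, Task 2@4, Task 3@5, Task 4@4, Task 5@6): d1:7  d2:7  d3:7  d4:7  d5:6  d6:6  d7:5  d8:0 ⇒ 7.
Reduction 12 − 7 = 5.

5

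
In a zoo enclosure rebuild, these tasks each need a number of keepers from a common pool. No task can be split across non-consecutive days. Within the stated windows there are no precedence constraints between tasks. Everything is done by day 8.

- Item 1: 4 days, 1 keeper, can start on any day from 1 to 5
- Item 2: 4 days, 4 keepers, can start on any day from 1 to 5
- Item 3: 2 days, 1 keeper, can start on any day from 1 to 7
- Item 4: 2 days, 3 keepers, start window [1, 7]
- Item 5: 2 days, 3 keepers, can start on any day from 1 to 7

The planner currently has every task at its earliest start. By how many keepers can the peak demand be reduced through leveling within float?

Early-start peak: d1:12  d2:12  d3:5  d4:5  d5:0  d6:0  d7:0  d8:0 ⇒ 12.
Leveled (Item 1@1, Item 2@1, Item 3@5, Item 4@5, Item 5@7): d1:5  d2:5  d3:5  d4:5  d5:4  d6:4  d7:3  d8:3 ⇒ 5.
Reduction 12 − 5 = 7.

7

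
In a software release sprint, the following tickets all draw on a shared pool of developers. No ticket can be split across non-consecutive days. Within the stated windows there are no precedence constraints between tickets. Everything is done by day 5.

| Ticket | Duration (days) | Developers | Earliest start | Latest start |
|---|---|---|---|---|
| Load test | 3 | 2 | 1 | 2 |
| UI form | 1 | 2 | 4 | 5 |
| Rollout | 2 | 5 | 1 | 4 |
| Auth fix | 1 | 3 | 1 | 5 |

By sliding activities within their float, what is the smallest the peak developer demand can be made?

Early-start (Load test@1, UI form@4, Rollout@1, Auth fix@1) gives peak 10: d1:10  d2:7  d3:2  d4:2  d5:0.
Shift Auth fix→3.
Schedule Load test@1, UI form@4, Rollout@1, Auth fix@3: d1:7  d2:7  d3:5  d4:2  d5:0 — peak 7.

7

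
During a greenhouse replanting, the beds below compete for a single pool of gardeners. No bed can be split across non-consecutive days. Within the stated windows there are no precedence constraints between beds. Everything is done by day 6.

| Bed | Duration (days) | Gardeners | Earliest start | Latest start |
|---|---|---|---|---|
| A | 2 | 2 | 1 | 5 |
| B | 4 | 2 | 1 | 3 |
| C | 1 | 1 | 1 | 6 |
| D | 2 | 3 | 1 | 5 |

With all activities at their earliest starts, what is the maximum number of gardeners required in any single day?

8

Early-start schedule: A@1, B@1, C@1, D@1.
Load per day: day 1: 8, day 2: 7, day 3: 2, day 4: 2, day 5: 0, day 6: 0.
Peak is 8.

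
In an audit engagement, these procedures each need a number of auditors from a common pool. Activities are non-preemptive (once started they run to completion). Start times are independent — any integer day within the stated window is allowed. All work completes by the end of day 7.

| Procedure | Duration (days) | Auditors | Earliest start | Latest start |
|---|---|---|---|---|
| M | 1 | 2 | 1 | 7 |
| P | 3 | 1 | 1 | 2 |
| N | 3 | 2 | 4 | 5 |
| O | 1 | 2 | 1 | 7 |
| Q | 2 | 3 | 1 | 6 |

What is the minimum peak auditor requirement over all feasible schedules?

Early-start (M@1, P@1, N@4, O@1, Q@1) gives peak 8: d1:8  d2:4  d3:1  d4:2  d5:2  d6:2  d7:0.
Shift O→4, Q→2.
Schedule M@1, P@1, N@4, O@4, Q@2: d1:3  d2:4  d3:4  d4:4  d5:2  d6:2  d7:0 — peak 4.

4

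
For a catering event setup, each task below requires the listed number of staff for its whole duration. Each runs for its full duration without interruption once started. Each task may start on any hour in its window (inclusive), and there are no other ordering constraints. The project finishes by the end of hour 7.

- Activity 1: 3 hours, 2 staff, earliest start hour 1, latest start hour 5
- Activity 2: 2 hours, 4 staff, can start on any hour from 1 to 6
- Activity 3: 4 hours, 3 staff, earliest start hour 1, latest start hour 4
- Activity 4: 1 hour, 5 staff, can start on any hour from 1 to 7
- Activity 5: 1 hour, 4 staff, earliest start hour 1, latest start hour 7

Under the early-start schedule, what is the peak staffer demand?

18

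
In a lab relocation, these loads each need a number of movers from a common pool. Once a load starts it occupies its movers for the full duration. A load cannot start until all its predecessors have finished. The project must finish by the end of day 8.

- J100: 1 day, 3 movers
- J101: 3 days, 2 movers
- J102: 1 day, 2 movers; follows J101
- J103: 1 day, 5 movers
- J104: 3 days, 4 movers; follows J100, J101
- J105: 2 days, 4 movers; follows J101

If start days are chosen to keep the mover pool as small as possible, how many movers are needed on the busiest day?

7

Early-start (J100@1, J101@1, J102@4, J103@1, J104@4, J105@4) gives peak 10: d1:10  d2:2  d3:2  d4:10  d5:8  d6:4  d7:0  d8:0.
Shift J103→2, J105→7.
Schedule J100@1, J101@1, J102@4, J103@2, J104@4, J105@7: d1:5  d2:7  d3:2  d4:6  d5:4  d6:4  d7:4  d8:4 — peak 7.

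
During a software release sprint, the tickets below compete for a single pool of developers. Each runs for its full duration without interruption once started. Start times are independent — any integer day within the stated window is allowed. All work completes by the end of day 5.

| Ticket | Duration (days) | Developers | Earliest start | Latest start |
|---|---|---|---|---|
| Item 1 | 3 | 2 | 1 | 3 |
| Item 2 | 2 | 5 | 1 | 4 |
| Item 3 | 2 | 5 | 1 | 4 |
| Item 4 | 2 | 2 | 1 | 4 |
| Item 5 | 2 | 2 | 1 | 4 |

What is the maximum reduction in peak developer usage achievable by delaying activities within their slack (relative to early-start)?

7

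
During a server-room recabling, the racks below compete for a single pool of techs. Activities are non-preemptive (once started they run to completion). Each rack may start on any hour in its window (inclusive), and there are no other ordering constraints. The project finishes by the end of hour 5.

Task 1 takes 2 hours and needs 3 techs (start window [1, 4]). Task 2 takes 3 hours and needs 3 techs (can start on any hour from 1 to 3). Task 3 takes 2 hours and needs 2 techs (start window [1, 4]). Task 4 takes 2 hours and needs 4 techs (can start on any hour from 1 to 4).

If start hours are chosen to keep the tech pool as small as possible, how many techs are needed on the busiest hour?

6

Early-start (Task 1@1, Task 2@1, Task 3@1, Task 4@1) gives peak 12: h1:12  h2:12  h3:3  h4:0  h5:0.
Shift Task 3→3, Task 4→4.
Schedule Task 1@1, Task 2@1, Task 3@3, Task 4@4: h1:6  h2:6  h3:5  h4:6  h5:4 — peak 6.
Total tech-hours = 27 over 5 hours ⇒ peak ≥ ⌈27/5⌉ = 6, so 6 is optimal.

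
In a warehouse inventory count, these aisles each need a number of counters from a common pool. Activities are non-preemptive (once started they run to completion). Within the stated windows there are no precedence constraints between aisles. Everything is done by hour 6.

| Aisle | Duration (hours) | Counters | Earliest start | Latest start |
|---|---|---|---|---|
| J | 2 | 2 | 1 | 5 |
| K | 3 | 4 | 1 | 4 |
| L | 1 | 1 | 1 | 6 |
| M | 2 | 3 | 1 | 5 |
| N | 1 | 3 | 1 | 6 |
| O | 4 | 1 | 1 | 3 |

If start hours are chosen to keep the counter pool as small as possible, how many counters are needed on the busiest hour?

5

Early-start (J@1, K@1, L@1, M@1, N@1, O@1) gives peak 14: h1:14  h2:10  h3:5  h4:1  h5:0  h6:0.
Shift K→3, L→6, N→6, O→3.
Schedule J@1, K@3, L@6, M@1, N@6, O@3: h1:5  h2:5  h3:5  h4:5  h5:5  h6:5 — peak 5.
Total counter-hours = 30 over 6 hours ⇒ peak ≥ ⌈30/6⌉ = 5, so 5 is optimal.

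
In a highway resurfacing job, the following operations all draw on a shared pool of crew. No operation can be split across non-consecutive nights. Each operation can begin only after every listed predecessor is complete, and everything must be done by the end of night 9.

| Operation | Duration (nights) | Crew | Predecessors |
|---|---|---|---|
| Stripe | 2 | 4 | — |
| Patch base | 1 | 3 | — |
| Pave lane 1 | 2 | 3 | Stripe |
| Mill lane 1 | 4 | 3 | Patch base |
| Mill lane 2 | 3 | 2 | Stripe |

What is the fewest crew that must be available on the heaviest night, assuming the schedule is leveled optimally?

Early-start (Stripe@1, Patch base@1, Pave lane 1@3, Mill lane 1@2, Mill lane 2@3) gives peak 8: n1:7  n2:7  n3:8  n4:8  n5:5  n6:0  n7:0  n8:0  n9:0.
Shift Patch base→3, Pave lane 1→4, Mill lane 1→6.
Schedule Stripe@1, Patch base@3, Pave lane 1@4, Mill lane 1@6, Mill lane 2@3: n1:4  n2:4  n3:5  n4:5  n5:5  n6:3  n7:3  n8:3  n9:3 — peak 5.

5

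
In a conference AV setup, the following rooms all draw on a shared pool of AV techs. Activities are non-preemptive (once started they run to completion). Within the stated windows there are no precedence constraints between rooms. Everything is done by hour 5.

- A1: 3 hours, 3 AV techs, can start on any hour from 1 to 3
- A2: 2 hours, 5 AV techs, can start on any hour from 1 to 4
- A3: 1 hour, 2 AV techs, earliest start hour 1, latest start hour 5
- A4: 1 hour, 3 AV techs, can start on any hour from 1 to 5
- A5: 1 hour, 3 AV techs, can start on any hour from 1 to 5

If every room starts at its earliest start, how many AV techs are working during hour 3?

At early start, hour 3 has: A1.
Demand: 3 = 3.

3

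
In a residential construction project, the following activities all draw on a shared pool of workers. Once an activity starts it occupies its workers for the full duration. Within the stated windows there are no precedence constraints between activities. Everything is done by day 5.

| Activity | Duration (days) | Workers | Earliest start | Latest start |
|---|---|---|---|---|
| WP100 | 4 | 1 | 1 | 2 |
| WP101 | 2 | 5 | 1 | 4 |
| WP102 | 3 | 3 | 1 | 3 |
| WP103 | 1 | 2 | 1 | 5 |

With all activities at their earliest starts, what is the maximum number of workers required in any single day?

11

Early-start schedule: WP100@1, WP101@1, WP102@1, WP103@1.
Load per day: day 1: 11, day 2: 9, day 3: 4, day 4: 1, day 5: 0.
Peak is 11.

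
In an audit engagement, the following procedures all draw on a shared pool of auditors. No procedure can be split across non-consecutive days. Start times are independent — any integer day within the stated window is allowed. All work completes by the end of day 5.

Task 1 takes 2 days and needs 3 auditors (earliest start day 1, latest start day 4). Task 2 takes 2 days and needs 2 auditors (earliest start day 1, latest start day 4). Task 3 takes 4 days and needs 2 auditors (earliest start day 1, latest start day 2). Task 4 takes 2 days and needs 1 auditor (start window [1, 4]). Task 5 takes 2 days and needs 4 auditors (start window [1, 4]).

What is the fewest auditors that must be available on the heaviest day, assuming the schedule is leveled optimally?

Early-start (Task 1@1, Task 2@1, Task 3@1, Task 4@1, Task 5@1) gives peak 12: d1:12  d2:12  d3:2  d4:2  d5:0.
Shift Task 4→3, Task 5→3.
Schedule Task 1@1, Task 2@1, Task 3@1, Task 4@3, Task 5@3: d1:7  d2:7  d3:7  d4:7  d5:0 — peak 7.

7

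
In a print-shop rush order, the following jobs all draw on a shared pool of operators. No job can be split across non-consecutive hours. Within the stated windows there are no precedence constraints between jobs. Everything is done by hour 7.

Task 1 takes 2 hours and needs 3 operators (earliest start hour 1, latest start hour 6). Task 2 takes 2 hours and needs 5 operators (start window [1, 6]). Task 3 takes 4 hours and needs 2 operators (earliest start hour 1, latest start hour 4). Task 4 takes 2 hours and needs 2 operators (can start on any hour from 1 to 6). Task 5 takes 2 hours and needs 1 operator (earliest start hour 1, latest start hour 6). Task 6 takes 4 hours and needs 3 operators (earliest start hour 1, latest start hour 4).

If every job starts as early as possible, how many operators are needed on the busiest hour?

16

Early-start schedule: Task 1@1, Task 2@1, Task 3@1, Task 4@1, Task 5@1, Task 6@1.
Load per hour: hour 1: 16, hour 2: 16, hour 3: 5, hour 4: 5, hour 5: 0, hour 6: 0, hour 7: 0.
Peak is 16.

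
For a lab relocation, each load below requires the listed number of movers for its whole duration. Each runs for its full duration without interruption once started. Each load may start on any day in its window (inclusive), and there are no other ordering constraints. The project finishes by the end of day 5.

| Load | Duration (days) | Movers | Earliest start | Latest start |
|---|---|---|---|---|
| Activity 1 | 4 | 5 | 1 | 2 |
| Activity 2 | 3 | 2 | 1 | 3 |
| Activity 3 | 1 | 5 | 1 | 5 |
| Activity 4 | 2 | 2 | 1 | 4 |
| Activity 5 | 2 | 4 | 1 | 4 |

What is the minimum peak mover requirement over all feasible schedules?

9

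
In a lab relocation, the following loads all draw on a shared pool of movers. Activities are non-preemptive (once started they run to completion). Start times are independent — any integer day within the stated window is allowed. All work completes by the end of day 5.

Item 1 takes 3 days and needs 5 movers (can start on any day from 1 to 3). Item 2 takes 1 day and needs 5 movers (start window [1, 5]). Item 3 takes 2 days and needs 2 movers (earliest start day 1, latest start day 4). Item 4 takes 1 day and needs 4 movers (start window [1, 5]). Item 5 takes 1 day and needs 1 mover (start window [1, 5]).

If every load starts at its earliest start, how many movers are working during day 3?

At early start, day 3 has: Item 1.
Demand: 5 = 5.

5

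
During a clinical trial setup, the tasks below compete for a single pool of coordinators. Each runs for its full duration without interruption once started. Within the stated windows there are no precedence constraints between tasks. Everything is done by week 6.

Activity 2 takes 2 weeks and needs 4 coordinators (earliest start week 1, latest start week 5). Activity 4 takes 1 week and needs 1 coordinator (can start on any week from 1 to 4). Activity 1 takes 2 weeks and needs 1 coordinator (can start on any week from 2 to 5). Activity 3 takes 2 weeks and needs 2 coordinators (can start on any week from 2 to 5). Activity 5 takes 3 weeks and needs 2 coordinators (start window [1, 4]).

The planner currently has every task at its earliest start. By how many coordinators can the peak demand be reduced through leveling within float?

Early-start peak: w1:7  w2:9  w3:5  w4:0  w5:0  w6:0 ⇒ 9.
Leveled (Activity 2@1, Activity 4@3, Activity 1@3, Activity 3@5, Activity 5@3): w1:4  w2:4  w3:4  w4:3  w5:4  w6:2 ⇒ 4.
Reduction 9 − 4 = 5.

5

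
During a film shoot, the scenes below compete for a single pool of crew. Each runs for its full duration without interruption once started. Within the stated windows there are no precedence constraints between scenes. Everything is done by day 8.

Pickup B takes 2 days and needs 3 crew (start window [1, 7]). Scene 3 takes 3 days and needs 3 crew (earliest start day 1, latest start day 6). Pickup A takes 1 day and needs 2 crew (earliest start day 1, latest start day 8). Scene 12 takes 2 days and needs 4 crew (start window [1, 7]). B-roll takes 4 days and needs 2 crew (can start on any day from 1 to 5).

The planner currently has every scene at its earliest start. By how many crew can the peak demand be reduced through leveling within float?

Early-start peak: d1:14  d2:12  d3:5  d4:2  d5:0  d6:0  d7:0  d8:0 ⇒ 14.
Leveled (Pickup B@1, Scene 3@3, Pickup A@1, Scene 12@6, B-roll@2): d1:5  d2:5  d3:5  d4:5  d5:5  d6:4  d7:4  d8:0 ⇒ 5.
Reduction 14 − 5 = 9.

9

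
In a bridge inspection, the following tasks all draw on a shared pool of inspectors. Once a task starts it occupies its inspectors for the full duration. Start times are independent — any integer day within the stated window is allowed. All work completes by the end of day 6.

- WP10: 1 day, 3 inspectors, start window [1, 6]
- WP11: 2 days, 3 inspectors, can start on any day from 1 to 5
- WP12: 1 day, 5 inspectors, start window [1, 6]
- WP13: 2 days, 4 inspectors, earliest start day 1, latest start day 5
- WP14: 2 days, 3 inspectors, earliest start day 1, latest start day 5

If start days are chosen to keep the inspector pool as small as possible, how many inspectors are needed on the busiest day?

6

Early-start (WP10@1, WP11@1, WP12@1, WP13@1, WP14@1) gives peak 18: d1:18  d2:10  d3:0  d4:0  d5:0  d6:0.
Shift WP12→4, WP13→5, WP14→2.
Schedule WP10@1, WP11@1, WP12@4, WP13@5, WP14@2: d1:6  d2:6  d3:3  d4:5  d5:4  d6:4 — peak 6.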